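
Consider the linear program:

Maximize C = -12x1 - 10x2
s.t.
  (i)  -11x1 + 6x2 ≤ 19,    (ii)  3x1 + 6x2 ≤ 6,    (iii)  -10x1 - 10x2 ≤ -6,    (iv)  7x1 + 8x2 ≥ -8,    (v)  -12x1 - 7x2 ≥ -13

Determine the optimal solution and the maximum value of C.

Feasible corners and C = -12x1 - 10x2:
  (-4/5, 7/5) → C = -22/5
  (12/17, 11/17) → C = -254/17
  (44/25, -29/25) → C = -238/25

x1 = -4/5, x2 = 7/5, maximum C = -22/5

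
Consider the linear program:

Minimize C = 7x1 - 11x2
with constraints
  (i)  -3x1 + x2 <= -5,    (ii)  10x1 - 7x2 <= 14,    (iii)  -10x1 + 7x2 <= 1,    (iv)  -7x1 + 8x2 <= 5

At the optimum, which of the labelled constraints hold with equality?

(ii) and (iv)

Extreme points and C = 7x1 - 11x2:
  (21/11, 8/11) → C = 59/11
  (45/17, 50/17) → C = -235/17
  (147/31, 148/31) → C = -599/31

The minimum is at (147/31, 148/31). Substituting into each constraint, equality holds for (ii) and (iv); the remaining constraints have slack.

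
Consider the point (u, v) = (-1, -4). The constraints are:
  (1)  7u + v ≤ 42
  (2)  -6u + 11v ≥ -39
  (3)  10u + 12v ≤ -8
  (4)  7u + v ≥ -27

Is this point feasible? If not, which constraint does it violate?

(1): -11 ≤ 42 ✓
(2): -38 ≥ -39 ✓
(3): -58 ≤ -8 ✓
(4): -11 ≥ -27 ✓

feasible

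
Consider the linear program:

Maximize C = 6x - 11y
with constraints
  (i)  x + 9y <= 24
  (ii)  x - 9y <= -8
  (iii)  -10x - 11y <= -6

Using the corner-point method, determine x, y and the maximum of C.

Corner points and C = 6x - 11y:
  (8, 16/9) → C = 256/9
  (-210/79, 234/79) → C = -3834/79
  (-34/101, 86/101) → C = -1150/101

The binding constraints are x + 9y = 24 and x - 9y = -8.
Solving simultaneously gives x = 8, y = 16/9.

x = 8, y = 16/9, maximum C = 256/9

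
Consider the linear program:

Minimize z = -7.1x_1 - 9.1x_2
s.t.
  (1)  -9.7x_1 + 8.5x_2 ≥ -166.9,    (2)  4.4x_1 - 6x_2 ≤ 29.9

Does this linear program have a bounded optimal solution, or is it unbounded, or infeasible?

From the feasible point (14945/416, 44433/2080), moving in the direction (8.5, 9.7) keeps every constraint satisfied while z decreases without bound.

unbounded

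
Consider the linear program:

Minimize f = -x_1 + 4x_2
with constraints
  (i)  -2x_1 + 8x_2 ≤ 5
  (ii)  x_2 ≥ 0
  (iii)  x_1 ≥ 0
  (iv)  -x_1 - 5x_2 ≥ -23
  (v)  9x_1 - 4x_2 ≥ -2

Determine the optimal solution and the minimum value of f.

x_1 = 23, x_2 = 0, minimum f = -23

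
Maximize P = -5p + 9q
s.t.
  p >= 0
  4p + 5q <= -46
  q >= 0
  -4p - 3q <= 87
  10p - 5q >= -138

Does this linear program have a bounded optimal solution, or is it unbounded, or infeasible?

The boundaries p = 0 and 4p + 5q = -46 meet at (0, -46/5), but that point violates q ≥ 0. Every candidate vertex is excluded by some other constraint, so the feasible region is empty.

infeasible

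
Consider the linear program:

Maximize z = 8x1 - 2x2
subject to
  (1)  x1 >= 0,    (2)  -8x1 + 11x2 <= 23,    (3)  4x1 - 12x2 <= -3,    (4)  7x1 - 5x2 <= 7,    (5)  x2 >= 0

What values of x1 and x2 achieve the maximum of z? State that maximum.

x1 = 192/37, x2 = 217/37, maximum z = 1102/37

Feasible corners and z = 8x1 - 2x2:
  (0, 23/11) → z = -46/11
  (0, 1/4) → z = -1/2
  (192/37, 217/37) → z = 1102/37
  (99/64, 49/64) → z = 347/32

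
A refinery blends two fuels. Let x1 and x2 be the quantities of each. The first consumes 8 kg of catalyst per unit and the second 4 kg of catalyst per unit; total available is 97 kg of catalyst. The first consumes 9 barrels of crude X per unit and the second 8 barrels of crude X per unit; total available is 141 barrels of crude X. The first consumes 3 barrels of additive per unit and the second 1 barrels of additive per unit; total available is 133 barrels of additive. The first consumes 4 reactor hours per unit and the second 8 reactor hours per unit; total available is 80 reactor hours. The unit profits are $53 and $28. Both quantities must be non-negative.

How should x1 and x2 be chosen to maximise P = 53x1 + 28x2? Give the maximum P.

x1 = 19/2, x2 = 21/4, maximum P = 1301/2

Corner points and P = 53x1 + 28x2:
  (0, 0) → P = 0
  (0, 10) → P = 280
  (97/8, 0) → P = 5141/8
  (19/2, 21/4) → P = 1301/2

The optimum lies where 8x1 + 4x2 = 97 and 4x1 + 8x2 = 80.
Solving simultaneously gives x1 = 19/2, x2 = 21/4.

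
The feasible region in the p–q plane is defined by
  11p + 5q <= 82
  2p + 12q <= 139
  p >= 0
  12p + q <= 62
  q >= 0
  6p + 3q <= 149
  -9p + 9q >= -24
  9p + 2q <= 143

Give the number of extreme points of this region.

The feasible vertices (each the meet of two boundaries and inside every other half-plane) are:
  (289/122, 1365/122)
  (228/49, 302/49)
  (0, 139/12)
  (0, 0)
  (194/39, 30/13)
  (8/3, 0)

6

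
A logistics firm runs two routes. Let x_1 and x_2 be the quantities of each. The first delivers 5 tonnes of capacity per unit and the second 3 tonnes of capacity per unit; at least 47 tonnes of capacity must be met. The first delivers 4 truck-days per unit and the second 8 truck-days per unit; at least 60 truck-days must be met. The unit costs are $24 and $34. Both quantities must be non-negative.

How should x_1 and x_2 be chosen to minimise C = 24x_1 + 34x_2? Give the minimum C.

Corner points and C = 24x_1 + 34x_2:
  (0, 47/3) → C = 1598/3
  (15, 0) → C = 360
  (7, 4) → C = 304
The feasible region is unbounded (it extends along (0, 1), (1, 0)), but C strictly increases along every unbounded feasible direction, so there is no improving ray and the minimum is attained at a vertex.

The binding constraints are 5x_1 + 3x_2 = 47 and 4x_1 + 8x_2 = 60.
Solving simultaneously gives x_1 = 7, x_2 = 4.

x_1 = 7, x_2 = 4, minimum C = 304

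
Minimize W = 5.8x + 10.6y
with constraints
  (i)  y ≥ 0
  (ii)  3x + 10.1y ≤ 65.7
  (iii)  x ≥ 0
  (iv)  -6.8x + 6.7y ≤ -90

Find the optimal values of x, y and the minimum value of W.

x = 225/17, y = 0, minimum W = 1305/17

Vertices and W = 5.8x + 10.6y:
  (219/10, 0) → W = 6351/50
  (225/17, 0) → W = 1305/17
  (134919/8878, 8838/4439) → W = 4849479/44390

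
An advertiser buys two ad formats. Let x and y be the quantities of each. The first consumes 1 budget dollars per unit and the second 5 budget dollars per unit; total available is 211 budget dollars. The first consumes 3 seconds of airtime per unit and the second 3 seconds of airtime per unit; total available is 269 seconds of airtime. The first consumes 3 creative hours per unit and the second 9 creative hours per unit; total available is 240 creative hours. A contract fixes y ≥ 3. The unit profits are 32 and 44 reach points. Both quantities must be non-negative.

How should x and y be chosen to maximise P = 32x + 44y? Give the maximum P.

Feasible corners and P = 32x + 44y:
  (0, 80/3) → P = 3520/3
  (0, 3) → P = 132
  (71, 3) → P = 2404

At the optimal vertex, 3x + 9y = 240 and y = 3.
Solving simultaneously gives x = 71, y = 3.

x = 71, y = 3, maximum P = 2404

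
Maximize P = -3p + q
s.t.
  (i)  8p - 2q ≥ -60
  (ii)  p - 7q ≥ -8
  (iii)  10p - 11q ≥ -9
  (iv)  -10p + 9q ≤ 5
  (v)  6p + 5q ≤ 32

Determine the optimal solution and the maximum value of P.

p = -265/26, q = -140/13, maximum P = 515/26

Corner points and P = -3p + q:
  (-265/26, -140/13) → P = 515/26
  (37/61, 75/61) → P = -36/61
  (184/47, 80/47) → P = -472/47
The feasible region is unbounded (it extends along (5, -6), (-1, -4)), but P strictly decreases along every unbounded feasible direction, so there is no improving ray and the maximum is attained at a vertex.

At the optimal vertex, 8p - 2q = -60 and -10p + 9q = 5.
Solving simultaneously gives p = -265/26, q = -140/13.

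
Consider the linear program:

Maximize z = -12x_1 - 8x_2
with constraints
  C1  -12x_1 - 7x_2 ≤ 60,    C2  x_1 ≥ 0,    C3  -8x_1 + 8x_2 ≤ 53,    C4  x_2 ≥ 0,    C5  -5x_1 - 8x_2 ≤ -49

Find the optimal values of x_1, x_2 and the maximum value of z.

x_1 = 0, x_2 = 49/8, maximum z = -49

Feasible corners and z = -12x_1 - 8x_2:
  (0, 53/8) → z = -53
  (0, 49/8) → z = -49
  (49/5, 0) → z = -588/5
The feasible region is unbounded (it extends along (1, 1), (1, 0)), but z strictly decreases along every unbounded feasible direction, so there is no improving ray and the maximum is attained at a vertex.

At the optimal vertex, x_1 = 0 and -5x_1 - 8x_2 = -49.
Solving simultaneously gives x_1 = 0, x_2 = 49/8.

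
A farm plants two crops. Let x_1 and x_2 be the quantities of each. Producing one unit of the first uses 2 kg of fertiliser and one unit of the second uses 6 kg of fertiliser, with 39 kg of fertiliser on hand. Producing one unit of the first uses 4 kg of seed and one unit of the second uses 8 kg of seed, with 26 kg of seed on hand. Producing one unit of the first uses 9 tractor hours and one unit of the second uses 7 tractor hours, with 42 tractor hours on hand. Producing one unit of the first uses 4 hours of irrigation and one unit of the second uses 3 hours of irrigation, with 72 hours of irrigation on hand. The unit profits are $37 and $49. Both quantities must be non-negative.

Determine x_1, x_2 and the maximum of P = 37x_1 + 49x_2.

At the optimal vertex, 4x_1 + 8x_2 = 26 and 9x_1 + 7x_2 = 42.
Solving simultaneously gives x_1 = 7/2, x_2 = 3/2.

x_1 = 7/2, x_2 = 3/2, maximum P = 203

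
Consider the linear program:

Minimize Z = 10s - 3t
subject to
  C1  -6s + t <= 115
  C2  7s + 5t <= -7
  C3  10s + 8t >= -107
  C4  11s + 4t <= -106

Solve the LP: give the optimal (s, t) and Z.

Vertices and Z = 10s - 3t:
  (-1027/58, 254/29) → Z = -5897/29
  (-566/35, 629/35) → Z = -7547/35
  (-35/4, -39/16) → Z = -1283/16

s = -566/35, t = 629/35, minimum Z = -7547/35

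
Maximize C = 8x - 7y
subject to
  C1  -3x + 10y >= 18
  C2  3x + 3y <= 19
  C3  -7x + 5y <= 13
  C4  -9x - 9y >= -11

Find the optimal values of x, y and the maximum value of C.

x = -4/9, y = 5/3, maximum C = -137/9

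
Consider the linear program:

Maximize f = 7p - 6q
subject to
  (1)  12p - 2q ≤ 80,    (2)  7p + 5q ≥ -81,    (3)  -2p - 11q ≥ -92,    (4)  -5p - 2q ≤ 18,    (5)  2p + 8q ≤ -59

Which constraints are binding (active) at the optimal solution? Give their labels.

(1) and (4)

Corner points and f = 7p - 6q:
  (62/17, -308/17) → f = 2282/17
  (261/50, -217/25) → f = 4431/50
  (-13/18, -259/36) → f = 343/9

The maximum is at (62/17, -308/17). Substituting into each constraint, equality holds for (1) and (4); the remaining constraints have slack.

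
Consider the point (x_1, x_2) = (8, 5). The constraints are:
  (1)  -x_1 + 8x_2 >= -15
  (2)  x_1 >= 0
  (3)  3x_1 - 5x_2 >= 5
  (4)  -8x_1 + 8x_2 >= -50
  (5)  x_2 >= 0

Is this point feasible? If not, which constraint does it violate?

Constraint (3): 3x_1 - 5x_2 = -1, which is not ≥ 5. All other constraints are satisfied.

not feasible — violates (3)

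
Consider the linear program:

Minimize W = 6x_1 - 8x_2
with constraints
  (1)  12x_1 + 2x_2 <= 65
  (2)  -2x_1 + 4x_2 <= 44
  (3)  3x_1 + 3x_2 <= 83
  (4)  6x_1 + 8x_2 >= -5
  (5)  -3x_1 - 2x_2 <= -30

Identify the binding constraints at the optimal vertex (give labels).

Extreme points and W = 6x_1 - 8x_2:
  (43/13, 329/26) → W = -1058/13
  (35/9, 55/6) → W = -50
  (2, 12) → W = -84

The minimum is at (2, 12). Substituting into each constraint, equality holds for (2) and (5); the remaining constraints have slack.

(2) and (5)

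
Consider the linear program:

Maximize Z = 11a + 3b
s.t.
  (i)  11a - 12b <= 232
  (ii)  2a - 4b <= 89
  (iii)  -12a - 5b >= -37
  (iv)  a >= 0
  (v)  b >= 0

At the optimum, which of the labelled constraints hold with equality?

(iii) and (v)

Extreme points and Z = 11a + 3b:
  (0, 37/5) → Z = 111/5
  (37/12, 0) → Z = 407/12
  (0, 0) → Z = 0

The maximum is at (37/12, 0). Substituting into each constraint, equality holds for (iii) and (v); the remaining constraints have slack.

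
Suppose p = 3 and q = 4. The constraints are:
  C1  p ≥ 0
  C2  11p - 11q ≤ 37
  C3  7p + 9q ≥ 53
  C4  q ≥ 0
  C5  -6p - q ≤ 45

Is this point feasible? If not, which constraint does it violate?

feasible

C1: 3 ≥ 0 ✓
C2: -11 ≤ 37 ✓
C3: 57 ≥ 53 ✓
C4: 4 ≥ 0 ✓
C5: -22 ≤ 45 ✓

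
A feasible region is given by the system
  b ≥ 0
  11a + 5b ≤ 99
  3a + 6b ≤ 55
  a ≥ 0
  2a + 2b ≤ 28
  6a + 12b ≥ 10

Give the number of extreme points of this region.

5

Of the 14 pairwise boundary intersections, those satisfying every inequality are:
  (9, 0)
  (5/3, 0)
  (319/51, 308/51)
  (0, 55/6)
  (0, 5/6)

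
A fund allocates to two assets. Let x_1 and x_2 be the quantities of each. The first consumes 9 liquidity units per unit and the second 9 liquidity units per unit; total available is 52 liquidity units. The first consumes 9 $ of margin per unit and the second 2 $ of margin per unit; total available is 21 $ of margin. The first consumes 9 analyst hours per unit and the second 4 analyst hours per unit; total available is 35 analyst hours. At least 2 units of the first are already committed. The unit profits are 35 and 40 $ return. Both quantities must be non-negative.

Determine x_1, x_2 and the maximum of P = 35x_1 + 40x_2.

Vertices and P = 35x_1 + 40x_2:
  (7/3, 0) → P = 245/3
  (2, 0) → P = 70
  (2, 3/2) → P = 130

The binding constraints are 9x_1 + 2x_2 = 21 and x_1 = 2.
Solving simultaneously gives x_1 = 2, x_2 = 3/2.

x_1 = 2, x_2 = 3/2, maximum P = 130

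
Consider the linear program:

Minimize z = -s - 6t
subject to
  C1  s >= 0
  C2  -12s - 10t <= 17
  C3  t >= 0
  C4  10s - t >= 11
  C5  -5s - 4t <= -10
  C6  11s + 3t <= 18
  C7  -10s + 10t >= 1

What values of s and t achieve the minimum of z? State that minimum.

s = 51/41, t = 59/41, minimum z = -405/41

Extreme points and z = -s - 6t:
  (51/41, 59/41) → z = -405/41
  (37/30, 4/3) → z = -277/30
  (177/140, 191/140) → z = -189/20

At the optimal vertex, 10s - t = 11 and 11s + 3t = 18.
Solving simultaneously gives s = 51/41, t = 59/41.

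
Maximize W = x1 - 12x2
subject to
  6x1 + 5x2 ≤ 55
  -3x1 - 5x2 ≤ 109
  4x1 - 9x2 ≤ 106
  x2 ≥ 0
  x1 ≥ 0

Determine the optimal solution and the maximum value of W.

Corner points and W = x1 - 12x2:
  (55/6, 0) → W = 55/6
  (0, 11) → W = -132
  (0, 0) → W = 0

x1 = 55/6, x2 = 0, maximum W = 55/6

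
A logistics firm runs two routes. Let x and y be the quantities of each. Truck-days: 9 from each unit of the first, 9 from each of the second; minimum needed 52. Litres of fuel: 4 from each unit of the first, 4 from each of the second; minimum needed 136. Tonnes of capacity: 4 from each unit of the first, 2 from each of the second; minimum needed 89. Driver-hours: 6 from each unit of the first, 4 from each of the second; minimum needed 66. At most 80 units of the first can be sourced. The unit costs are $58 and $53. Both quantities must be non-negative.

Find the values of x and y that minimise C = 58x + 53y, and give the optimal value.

The feasible region is unbounded (it extends along (0, 1)), but C strictly increases along every unbounded feasible direction, so there is no improving ray and the minimum is attained at a vertex.

The binding constraints are 4x + 4y = 136 and 4x + 2y = 89.
Solving simultaneously gives x = 21/2, y = 47/2.

x = 21/2, y = 47/2, minimum C = 3709/2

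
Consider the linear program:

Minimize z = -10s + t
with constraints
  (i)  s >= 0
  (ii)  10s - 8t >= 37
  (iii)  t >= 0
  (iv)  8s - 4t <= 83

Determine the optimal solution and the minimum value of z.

Vertices and z = -10s + t:
  (37/10, 0) → z = -37
  (43/2, 89/4) → z = -771/4
  (83/8, 0) → z = -415/4

s = 43/2, t = 89/4, minimum z = -771/4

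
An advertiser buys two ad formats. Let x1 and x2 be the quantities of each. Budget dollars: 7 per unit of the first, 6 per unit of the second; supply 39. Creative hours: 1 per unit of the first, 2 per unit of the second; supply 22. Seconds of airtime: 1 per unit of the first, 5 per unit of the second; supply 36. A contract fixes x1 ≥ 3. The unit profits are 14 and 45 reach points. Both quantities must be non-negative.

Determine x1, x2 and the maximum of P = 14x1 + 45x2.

Corner points and P = 14x1 + 45x2:
  (39/7, 0) → P = 78
  (3, 0) → P = 42
  (3, 3) → P = 177

The binding constraints are 7x1 + 6x2 = 39 and x1 = 3.
Solving simultaneously gives x1 = 3, x2 = 3.

x1 = 3, x2 = 3, maximum P = 177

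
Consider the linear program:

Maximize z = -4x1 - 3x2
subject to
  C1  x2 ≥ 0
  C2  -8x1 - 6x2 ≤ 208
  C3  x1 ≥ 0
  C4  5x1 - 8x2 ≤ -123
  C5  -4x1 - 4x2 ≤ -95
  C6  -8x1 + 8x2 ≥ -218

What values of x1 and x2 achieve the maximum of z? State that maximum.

Corner points and z = -4x1 - 3x2:
  (0, 95/4) → z = -285/4
  (67/13, 967/52) → z = -3973/52
  (341/3, 1037/12) → z = -8567/12
The feasible region is unbounded (it extends along (0, 1), (1, 1)), but z strictly decreases along every unbounded feasible direction, so there is no improving ray and the maximum is attained at a vertex.

The optimum lies where x1 = 0 and -4x1 - 4x2 = -95.
Solving simultaneously gives x1 = 0, x2 = 95/4.

x1 = 0, x2 = 95/4, maximum z = -285/4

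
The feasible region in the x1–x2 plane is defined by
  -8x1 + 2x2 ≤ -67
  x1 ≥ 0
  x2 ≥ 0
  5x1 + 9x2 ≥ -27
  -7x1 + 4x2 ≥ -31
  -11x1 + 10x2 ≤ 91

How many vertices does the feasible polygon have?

The feasible vertices (each the meet of two boundaries and inside every other half-plane) are:
  (103/9, 221/18)
  (426/29, 1465/58)
  (337/13, 489/13)

3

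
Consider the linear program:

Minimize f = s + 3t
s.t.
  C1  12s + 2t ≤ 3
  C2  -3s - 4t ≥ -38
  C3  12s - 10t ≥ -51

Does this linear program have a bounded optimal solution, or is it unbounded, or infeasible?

From the feasible point (-1/2, 9/2), moving in the direction (-10, -12) keeps every constraint satisfied while f decreases without bound.

unbounded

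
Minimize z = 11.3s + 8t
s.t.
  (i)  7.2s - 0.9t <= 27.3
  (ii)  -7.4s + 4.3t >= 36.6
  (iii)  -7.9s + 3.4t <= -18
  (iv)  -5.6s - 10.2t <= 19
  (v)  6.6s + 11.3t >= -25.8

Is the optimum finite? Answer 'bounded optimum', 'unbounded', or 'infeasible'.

infeasible

The boundaries 7.2s - 0.9t = 27.3 and -7.4s + 4.3t = 36.6 meet at (5011/810, 7759/405), but that point violates -7.9s + 3.4t ≤ -18. Every candidate vertex is excluded by some other constraint, so the feasible region is empty.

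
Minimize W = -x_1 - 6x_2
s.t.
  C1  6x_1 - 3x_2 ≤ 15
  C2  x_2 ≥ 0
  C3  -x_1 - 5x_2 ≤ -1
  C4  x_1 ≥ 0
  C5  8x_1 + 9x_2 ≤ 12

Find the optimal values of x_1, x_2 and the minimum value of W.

Corner points and W = -x_1 - 6x_2:
  (1, 0) → W = -1
  (3/2, 0) → W = -3/2
  (0, 1/5) → W = -6/5
  (0, 4/3) → W = -8

The optimum lies where x_1 = 0 and 8x_1 + 9x_2 = 12.
Solving simultaneously gives x_1 = 0, x_2 = 4/3.

x_1 = 0, x_2 = 4/3, minimum W = -8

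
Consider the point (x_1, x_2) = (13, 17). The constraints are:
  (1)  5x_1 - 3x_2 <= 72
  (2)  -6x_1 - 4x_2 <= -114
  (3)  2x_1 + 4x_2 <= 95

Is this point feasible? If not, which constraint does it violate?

feasible

(1): 14 ≤ 72 ✓
(2): -146 ≤ -114 ✓
(3): 94 ≤ 95 ✓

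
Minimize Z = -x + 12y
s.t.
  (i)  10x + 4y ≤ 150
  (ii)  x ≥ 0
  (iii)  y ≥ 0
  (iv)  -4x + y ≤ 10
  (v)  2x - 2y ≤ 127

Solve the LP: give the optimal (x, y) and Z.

At the optimal vertex, 10x + 4y = 150 and y = 0.
Solving simultaneously gives x = 15, y = 0.

x = 15, y = 0, minimum Z = -15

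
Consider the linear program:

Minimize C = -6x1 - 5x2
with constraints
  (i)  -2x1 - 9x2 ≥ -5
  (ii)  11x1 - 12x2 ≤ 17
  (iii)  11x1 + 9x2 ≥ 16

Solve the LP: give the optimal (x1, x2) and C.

x1 = 71/41, x2 = 7/41, minimum C = -461/41

Corner points and C = -6x1 - 5x2:
  (71/41, 7/41) → C = -461/41
  (11/9, 23/81) → C = -709/81
  (115/77, -1/21) → C = -2015/231

The binding constraints are -2x1 - 9x2 = -5 and 11x1 - 12x2 = 17.
Solving simultaneously gives x1 = 71/41, x2 = 7/41.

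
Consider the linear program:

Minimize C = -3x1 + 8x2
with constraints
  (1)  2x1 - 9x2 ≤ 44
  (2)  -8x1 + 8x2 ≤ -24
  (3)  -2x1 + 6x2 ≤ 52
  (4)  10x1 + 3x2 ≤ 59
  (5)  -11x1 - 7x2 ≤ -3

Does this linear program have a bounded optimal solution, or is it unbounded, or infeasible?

Extreme points and C = -3x1 + 8x2:
  (221/32, -161/48) → C = -4565/96
  (335/113, -478/113) → C = -4829/113
  (68/13, 29/13) → C = 28/13
  (4/3, -5/3) → C = -52/3
The feasible region has finitely many vertices and no improving ray; the minimum is -4565/96 at (221/32, -161/48).

bounded optimum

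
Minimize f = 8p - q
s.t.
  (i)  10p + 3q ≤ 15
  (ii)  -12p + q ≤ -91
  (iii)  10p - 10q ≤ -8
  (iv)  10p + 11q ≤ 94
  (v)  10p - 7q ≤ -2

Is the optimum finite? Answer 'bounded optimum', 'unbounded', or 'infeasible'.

The boundaries 10p + 3q = 15 and 10p - 10q = -8 meet at (63/65, 23/13), but that point violates -12p + q ≤ -91. Every candidate vertex is excluded by some other constraint, so the feasible region is empty.

infeasible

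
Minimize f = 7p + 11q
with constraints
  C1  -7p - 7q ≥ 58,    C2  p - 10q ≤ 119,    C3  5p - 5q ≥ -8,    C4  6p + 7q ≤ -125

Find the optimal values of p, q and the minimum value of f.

The optimum lies where p - 10q = 119 and 5p - 5q = -8.
Solving simultaneously gives p = -15, q = -67/5.

p = -15, q = -67/5, minimum f = -1262/5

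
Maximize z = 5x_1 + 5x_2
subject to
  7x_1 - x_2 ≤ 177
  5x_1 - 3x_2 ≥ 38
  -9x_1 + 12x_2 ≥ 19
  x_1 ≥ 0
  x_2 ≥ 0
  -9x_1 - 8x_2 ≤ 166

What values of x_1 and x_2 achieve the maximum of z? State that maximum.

Extreme points and z = 5x_1 + 5x_2:
  (493/16, 619/16) → z = 695/2
  (2143/75, 1726/75) → z = 3869/15
  (171/11, 437/33) → z = 4750/33

At the optimal vertex, 7x_1 - x_2 = 177 and 5x_1 - 3x_2 = 38.
Solving simultaneously gives x_1 = 493/16, x_2 = 619/16.

x_1 = 493/16, x_2 = 619/16, maximum z = 695/2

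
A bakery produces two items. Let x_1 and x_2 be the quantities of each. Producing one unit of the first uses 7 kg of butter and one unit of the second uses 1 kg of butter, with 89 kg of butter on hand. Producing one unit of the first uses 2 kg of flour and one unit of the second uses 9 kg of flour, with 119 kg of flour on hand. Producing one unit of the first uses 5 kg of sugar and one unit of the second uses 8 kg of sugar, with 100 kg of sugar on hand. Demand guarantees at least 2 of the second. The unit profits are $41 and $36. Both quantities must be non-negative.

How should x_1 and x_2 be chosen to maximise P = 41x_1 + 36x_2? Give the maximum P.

x_1 = 12, x_2 = 5, maximum P = 672

Feasible corners and P = 41x_1 + 36x_2:
  (0, 25/2) → P = 450
  (0, 2) → P = 72
  (12, 5) → P = 672
  (87/7, 2) → P = 4071/7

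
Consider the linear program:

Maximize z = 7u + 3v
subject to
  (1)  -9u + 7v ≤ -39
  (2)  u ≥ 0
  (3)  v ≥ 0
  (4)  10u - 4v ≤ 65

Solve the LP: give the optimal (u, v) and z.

u = 299/34, v = 195/34, maximum z = 1339/17

Feasible corners and z = 7u + 3v:
  (13/3, 0) → z = 91/3
  (299/34, 195/34) → z = 1339/17
  (13/2, 0) → z = 91/2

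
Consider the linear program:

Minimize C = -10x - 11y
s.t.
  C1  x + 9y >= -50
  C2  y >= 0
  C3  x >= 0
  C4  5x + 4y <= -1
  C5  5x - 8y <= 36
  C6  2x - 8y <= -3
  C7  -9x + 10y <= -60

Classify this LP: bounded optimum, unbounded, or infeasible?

infeasible

The boundaries 5x - 8y = 36 and 2x - 8y = -3 meet at (13, 29/8), but that point violates 5x + 4y ≤ -1. Every candidate vertex is excluded by some other constraint, so the feasible region is empty.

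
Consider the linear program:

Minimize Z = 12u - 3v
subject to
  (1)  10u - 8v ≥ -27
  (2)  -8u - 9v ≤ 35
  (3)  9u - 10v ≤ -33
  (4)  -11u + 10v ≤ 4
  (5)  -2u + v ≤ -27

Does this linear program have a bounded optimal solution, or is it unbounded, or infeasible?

bounded optimum

Corner points and Z = 12u - 3v:
  (303/11, 309/11) → Z = 2709/11
  (274/9, 305/9) → Z = 791/3
The feasible region has finitely many vertices and no improving ray; the minimum is 2709/11 at (303/11, 309/11).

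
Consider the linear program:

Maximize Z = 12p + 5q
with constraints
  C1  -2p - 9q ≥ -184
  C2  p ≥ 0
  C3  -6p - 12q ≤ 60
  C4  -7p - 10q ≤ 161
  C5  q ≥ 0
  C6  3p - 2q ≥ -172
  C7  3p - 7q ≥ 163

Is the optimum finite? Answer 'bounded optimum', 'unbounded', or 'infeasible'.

bounded optimum

Vertices and Z = 12p + 5q:
  (92, 0) → Z = 1104
  (2755/41, 226/41) → Z = 34190/41
  (163/3, 0) → Z = 652
The feasible region has finitely many vertices and no improving ray; the maximum is 1104 at (92, 0).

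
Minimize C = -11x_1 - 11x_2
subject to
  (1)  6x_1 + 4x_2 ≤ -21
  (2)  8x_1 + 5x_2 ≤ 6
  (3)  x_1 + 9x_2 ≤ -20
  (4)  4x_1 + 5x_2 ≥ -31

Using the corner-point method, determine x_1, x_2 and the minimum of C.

x_1 = -109/50, x_2 = -99/50, minimum C = 1144/25

Vertices and C = -11x_1 - 11x_2:
  (-109/50, -99/50) → C = 1144/25
  (19/14, -51/7) → C = 913/14
  (-179/31, -49/31) → C = 2508/31

The optimum lies where 6x_1 + 4x_2 = -21 and x_1 + 9x_2 = -20.
Solving simultaneously gives x_1 = -109/50, x_2 = -99/50.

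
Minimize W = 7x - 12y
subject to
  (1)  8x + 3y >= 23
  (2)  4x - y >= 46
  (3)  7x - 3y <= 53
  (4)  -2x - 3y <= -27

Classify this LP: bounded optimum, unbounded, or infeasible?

From the feasible point (17, 22), moving in the direction (3, 7) keeps every constraint satisfied while W decreases without bound.

unbounded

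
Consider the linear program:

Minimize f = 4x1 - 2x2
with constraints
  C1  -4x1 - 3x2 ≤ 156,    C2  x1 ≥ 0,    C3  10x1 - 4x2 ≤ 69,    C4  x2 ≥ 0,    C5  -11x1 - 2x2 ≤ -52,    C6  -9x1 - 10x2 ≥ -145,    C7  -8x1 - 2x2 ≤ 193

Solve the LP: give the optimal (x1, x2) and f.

x1 = 5/2, x2 = 49/4, minimum f = -29/2

Extreme points and f = 4x1 - 2x2:
  (69/10, 0) → f = 138/5
  (635/68, 829/136) → f = 1711/68
  (52/11, 0) → f = 208/11
  (5/2, 49/4) → f = -29/2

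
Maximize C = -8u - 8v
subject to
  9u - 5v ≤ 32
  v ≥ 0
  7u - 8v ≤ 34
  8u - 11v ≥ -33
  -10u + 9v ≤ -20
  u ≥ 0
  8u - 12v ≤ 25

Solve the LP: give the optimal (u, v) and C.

Vertices and C = -8u - 8v:
  (188/31, 140/31) → C = -2624/31
  (259/68, 31/68) → C = -580/17
  (2, 0) → C = -16
  (25/8, 0) → C = -25

u = 2, v = 0, maximum C = -16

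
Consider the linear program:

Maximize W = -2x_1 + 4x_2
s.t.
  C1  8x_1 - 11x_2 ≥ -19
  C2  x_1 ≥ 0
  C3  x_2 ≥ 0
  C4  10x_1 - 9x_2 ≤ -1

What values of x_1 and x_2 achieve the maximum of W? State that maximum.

Extreme points and W = -2x_1 + 4x_2:
  (0, 19/11) → W = 76/11
  (80/19, 91/19) → W = 204/19
  (0, 1/9) → W = 4/9

At the optimal vertex, 8x_1 - 11x_2 = -19 and 10x_1 - 9x_2 = -1.
Solving simultaneously gives x_1 = 80/19, x_2 = 91/19.

x_1 = 80/19, x_2 = 91/19, maximum W = 204/19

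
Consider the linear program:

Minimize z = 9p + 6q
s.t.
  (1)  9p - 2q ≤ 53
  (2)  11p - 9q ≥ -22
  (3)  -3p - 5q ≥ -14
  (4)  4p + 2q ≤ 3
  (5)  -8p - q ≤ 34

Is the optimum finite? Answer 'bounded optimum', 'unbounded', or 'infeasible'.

bounded optimum

Corner points and z = 9p + 6q:
  (56/13, -185/26) → z = -51/13
  (-3/5, -146/5) → z = -903/5
  (-17/58, 121/58) → z = 573/58
  (-328/83, -198/83) → z = -4140/83
The feasible region has finitely many vertices and no improving ray; the minimum is -903/5 at (-3/5, -146/5).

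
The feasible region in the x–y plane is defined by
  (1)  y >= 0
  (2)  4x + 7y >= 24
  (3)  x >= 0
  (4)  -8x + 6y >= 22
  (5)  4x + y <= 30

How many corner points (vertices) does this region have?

The feasible vertices (each the meet of two boundaries and inside every other half-plane) are:
  (0, 11/3)
  (0, 30)
  (79/16, 41/4)

3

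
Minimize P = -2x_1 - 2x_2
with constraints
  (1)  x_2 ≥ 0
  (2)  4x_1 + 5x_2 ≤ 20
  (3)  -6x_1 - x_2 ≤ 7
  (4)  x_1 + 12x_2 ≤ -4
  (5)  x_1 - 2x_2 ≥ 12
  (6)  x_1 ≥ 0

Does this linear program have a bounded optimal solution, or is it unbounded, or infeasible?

The boundaries 4x_1 + 5x_2 = 20 and x_1 - 2x_2 = 12 meet at (100/13, -28/13), but that point violates x_2 ≥ 0. Every candidate vertex is excluded by some other constraint, so the feasible region is empty.

infeasible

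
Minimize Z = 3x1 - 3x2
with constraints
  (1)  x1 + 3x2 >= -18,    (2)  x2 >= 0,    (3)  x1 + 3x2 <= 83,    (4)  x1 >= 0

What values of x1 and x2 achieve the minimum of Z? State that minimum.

x1 = 0, x2 = 83/3, minimum Z = -83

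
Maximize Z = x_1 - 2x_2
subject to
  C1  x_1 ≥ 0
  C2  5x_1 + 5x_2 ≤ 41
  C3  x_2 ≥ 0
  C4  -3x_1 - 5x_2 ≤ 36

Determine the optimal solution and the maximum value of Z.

x_1 = 41/5, x_2 = 0, maximum Z = 41/5

Extreme points and Z = x_1 - 2x_2:
  (0, 41/5) → Z = -82/5
  (0, 0) → Z = 0
  (41/5, 0) → Z = 41/5

The optimum lies where 5x_1 + 5x_2 = 41 and x_2 = 0.
Solving simultaneously gives x_1 = 41/5, x_2 = 0.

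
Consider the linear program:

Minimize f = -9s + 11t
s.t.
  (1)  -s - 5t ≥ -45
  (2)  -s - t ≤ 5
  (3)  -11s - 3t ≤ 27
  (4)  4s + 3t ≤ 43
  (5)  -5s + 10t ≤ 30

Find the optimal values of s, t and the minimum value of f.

s = 58, t = -63, minimum f = -1215

Corner points and f = -9s + 11t:
  (-3/2, -7/2) → f = -25
  (58, -63) → f = -1215
  (-72/25, 39/25) → f = 1077/25
  (68/11, 67/11) → f = 125/11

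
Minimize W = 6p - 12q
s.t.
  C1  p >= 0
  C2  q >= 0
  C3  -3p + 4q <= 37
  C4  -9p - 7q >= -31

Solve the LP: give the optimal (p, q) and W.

p = 0, q = 31/7, minimum W = -372/7

The binding constraints are p = 0 and -9p - 7q = -31.
Solving simultaneously gives p = 0, q = 31/7.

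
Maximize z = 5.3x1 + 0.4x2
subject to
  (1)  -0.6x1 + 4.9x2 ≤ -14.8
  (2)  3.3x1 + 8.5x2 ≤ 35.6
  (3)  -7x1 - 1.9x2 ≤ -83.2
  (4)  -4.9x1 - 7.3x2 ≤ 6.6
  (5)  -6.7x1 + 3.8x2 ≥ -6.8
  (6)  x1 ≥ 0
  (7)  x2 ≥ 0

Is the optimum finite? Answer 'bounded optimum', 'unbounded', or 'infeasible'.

The boundaries x1 = 0 and x2 = 0 meet at (0, 0), but that point violates -0.6x1 + 4.9x2 ≤ -14.8. Every candidate vertex is excluded by some other constraint, so the feasible region is empty.

infeasible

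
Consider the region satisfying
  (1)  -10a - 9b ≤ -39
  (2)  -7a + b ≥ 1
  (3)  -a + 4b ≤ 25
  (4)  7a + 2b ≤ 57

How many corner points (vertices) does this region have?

Intersecting each pair of boundary lines and keeping only the points that satisfy every inequality leaves:
  (30/73, 283/73)
  (-69/49, 289/49)
  (7/9, 58/9)

3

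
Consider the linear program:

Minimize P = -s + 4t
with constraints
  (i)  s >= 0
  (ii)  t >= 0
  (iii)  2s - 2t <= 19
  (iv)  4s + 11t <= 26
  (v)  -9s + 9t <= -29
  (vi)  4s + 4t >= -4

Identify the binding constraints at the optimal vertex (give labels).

(ii) and (iv)

Corner points and P = -s + 4t:
  (13/2, 0) → P = -13/2
  (29/9, 0) → P = -29/9
  (553/135, 118/135) → P = -3/5

The minimum is at (13/2, 0). Substituting into each constraint, equality holds for (ii) and (iv); the remaining constraints have slack.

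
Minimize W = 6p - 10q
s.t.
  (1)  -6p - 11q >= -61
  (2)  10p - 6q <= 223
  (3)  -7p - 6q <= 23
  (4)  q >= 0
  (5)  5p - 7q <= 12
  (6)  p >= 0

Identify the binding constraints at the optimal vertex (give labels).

Feasible corners and W = 6p - 10q:
  (559/97, 233/97) → W = 1024/97
  (0, 61/11) → W = -610/11
  (12/5, 0) → W = 72/5
  (0, 0) → W = 0

The minimum is at (0, 61/11). Substituting into each constraint, equality holds for (1) and (6); the remaining constraints have slack.

(1) and (6)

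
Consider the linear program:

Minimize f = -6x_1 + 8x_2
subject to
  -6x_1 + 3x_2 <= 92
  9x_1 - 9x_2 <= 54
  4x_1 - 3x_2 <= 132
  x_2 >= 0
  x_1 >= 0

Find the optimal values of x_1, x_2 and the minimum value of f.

x_1 = 6, x_2 = 0, minimum f = -36

Vertices and f = -6x_1 + 8x_2:
  (0, 92/3) → f = 736/3
  (114, 108) → f = 180
  (6, 0) → f = -36
  (0, 0) → f = 0
The feasible region is unbounded (it extends along (3, 4), (1, 2)), but f strictly increases along every unbounded feasible direction, so there is no improving ray and the minimum is attained at a vertex.

At the optimal vertex, 9x_1 - 9x_2 = 54 and x_2 = 0.
Solving simultaneously gives x_1 = 6, x_2 = 0.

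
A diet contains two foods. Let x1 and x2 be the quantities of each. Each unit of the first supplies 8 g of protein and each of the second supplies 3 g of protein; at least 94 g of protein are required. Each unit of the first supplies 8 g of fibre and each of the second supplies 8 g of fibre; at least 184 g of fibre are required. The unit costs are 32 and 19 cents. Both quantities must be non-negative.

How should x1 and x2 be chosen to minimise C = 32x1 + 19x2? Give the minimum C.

Extreme points and C = 32x1 + 19x2:
  (0, 94/3) → C = 1786/3
  (23, 0) → C = 736
  (5, 18) → C = 502
The feasible region is unbounded (it extends along (0, 1), (1, 0)), but C strictly increases along every unbounded feasible direction, so there is no improving ray and the minimum is attained at a vertex.

The optimum lies where 8x1 + 3x2 = 94 and 8x1 + 8x2 = 184.
Solving simultaneously gives x1 = 5, x2 = 18.

x1 = 5, x2 = 18, minimum C = 502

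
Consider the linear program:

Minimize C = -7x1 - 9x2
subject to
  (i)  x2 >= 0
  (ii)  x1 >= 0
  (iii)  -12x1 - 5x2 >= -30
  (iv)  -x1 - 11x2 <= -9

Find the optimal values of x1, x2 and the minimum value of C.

x1 = 0, x2 = 6, minimum C = -54

Corner points and C = -7x1 - 9x2:
  (0, 6) → C = -54
  (0, 9/11) → C = -81/11
  (285/127, 78/127) → C = -2697/127

At the optimal vertex, x1 = 0 and -12x1 - 5x2 = -30.
Solving simultaneously gives x1 = 0, x2 = 6.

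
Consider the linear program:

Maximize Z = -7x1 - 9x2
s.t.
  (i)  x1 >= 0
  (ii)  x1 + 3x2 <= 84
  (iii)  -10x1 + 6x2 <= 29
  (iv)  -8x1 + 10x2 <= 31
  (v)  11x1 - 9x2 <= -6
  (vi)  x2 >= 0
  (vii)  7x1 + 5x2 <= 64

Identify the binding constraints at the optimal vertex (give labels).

(i) and (v)

Extreme points and Z = -7x1 - 9x2:
  (0, 31/10) → Z = -279/10
  (0, 2/3) → Z = -6
  (97/22, 729/110) → Z = -4978/55
  (273/59, 373/59) → Z = -5268/59

The maximum is at (0, 2/3). Substituting into each constraint, equality holds for (i) and (v); the remaining constraints have slack.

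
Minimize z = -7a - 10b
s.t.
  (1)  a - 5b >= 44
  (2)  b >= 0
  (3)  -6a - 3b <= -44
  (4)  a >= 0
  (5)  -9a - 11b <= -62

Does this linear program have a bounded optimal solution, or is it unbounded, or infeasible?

unbounded

From the feasible point (44, 0), moving in the direction (5, 1) keeps every constraint satisfied while z decreases without bound.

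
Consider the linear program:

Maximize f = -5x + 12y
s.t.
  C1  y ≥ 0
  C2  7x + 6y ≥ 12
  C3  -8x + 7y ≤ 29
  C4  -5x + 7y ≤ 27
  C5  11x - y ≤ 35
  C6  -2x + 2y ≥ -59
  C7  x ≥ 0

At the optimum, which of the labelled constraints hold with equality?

C4 and C5

Vertices and f = -5x + 12y:
  (12/7, 0) → f = -60/7
  (35/11, 0) → f = -175/11
  (0, 2) → f = 24
  (34/9, 59/9) → f = 538/9
  (0, 27/7) → f = 324/7

The maximum is at (34/9, 59/9). Substituting into each constraint, equality holds for C4 and C5; the remaining constraints have slack.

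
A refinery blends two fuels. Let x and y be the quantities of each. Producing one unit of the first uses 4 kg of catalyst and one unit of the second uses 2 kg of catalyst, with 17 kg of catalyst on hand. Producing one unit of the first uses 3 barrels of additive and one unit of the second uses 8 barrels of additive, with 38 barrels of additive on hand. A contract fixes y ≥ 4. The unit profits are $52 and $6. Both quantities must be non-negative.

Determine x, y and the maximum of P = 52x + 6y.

Corner points and P = 52x + 6y:
  (0, 19/4) → P = 57/2
  (0, 4) → P = 24
  (2, 4) → P = 128

The binding constraints are 3x + 8y = 38 and y = 4.
Solving simultaneously gives x = 2, y = 4.

x = 2, y = 4, maximum P = 128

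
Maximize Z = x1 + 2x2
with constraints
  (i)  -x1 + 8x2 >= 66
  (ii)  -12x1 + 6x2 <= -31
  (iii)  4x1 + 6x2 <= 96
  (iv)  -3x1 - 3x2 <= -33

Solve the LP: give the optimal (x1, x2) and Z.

x1 = 127/16, x2 = 257/24, maximum Z = 1409/48

The binding constraints are -12x1 + 6x2 = -31 and 4x1 + 6x2 = 96.
Solving simultaneously gives x1 = 127/16, x2 = 257/24.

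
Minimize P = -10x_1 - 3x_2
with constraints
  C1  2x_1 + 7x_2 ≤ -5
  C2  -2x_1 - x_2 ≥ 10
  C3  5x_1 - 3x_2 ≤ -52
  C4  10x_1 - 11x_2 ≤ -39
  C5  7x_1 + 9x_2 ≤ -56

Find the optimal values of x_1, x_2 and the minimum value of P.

x_1 = -106/11, x_2 = 14/11, minimum P = 1018/11

Vertices and P = -10x_1 - 3x_2:
  (-347/31, 77/31) → P = 3239/31
  (-91/5, -13) → P = 221
  (-106/11, 14/11) → P = 1018/11
The feasible region is unbounded (it extends along (-11, -10), (-7, 2)), but P strictly increases along every unbounded feasible direction, so there is no improving ray and the minimum is attained at a vertex.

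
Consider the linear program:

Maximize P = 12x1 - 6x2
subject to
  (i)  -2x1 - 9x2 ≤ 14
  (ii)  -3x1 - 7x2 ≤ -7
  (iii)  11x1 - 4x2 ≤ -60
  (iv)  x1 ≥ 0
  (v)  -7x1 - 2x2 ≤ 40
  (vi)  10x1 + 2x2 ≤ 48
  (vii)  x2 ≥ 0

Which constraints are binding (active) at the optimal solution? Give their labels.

(iii) and (iv)

Vertices and P = 12x1 - 6x2:
  (0, 15) → P = -90
  (36/31, 564/31) → P = -2952/31
  (0, 24) → P = -144

The maximum is at (0, 15). Substituting into each constraint, equality holds for (iii) and (iv); the remaining constraints have slack.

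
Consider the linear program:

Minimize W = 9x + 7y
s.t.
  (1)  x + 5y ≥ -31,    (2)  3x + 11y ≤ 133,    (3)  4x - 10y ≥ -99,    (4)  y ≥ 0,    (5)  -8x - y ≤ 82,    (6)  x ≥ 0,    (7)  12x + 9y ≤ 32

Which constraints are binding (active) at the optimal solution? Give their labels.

Corner points and W = 9x + 7y:
  (0, 0) → W = 0
  (8/3, 0) → W = 24
  (0, 32/9) → W = 224/9

The minimum is at (0, 0). Substituting into each constraint, equality holds for (4) and (6); the remaining constraints have slack.

(4) and (6)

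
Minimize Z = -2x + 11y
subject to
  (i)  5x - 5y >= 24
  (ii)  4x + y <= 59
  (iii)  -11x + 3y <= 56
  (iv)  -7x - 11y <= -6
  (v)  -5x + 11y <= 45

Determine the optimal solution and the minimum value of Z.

x = 643/37, y = -389/37, minimum Z = -5565/37

Feasible corners and Z = -2x + 11y:
  (319/25, 199/25) → Z = 1551/25
  (49/15, -23/15) → Z = -117/5
  (643/37, -389/37) → Z = -5565/37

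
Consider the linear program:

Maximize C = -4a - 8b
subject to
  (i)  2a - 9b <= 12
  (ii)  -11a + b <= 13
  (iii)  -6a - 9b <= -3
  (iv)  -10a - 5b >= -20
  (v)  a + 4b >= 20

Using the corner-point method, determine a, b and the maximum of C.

Feasible corners and C = -4a - 8b:
  (-9/13, 70/13) → C = -524/13
  (-32/45, 233/45) → C = -1736/45
  (-4/7, 36/7) → C = -272/7

a = -32/45, b = 233/45, maximum C = -1736/45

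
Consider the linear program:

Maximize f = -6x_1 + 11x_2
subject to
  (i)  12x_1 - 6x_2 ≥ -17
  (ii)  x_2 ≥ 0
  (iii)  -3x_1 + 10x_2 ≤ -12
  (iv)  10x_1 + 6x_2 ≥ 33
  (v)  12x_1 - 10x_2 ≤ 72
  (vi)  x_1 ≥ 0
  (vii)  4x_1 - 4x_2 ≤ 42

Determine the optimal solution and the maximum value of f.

Feasible corners and f = -6x_1 + 11x_2:
  (4, 0) → f = -24
  (6, 0) → f = -36
  (20/3, 4/5) → f = -156/5

At the optimal vertex, x_2 = 0 and -3x_1 + 10x_2 = -12.
Solving simultaneously gives x_1 = 4, x_2 = 0.

x_1 = 4, x_2 = 0, maximum f = -24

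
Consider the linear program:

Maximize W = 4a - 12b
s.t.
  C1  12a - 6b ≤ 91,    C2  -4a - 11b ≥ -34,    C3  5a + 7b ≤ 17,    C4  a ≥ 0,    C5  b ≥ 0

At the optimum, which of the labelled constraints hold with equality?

Vertices and W = 4a - 12b:
  (0, 17/7) → W = -204/7
  (17/5, 0) → W = 68/5
  (0, 0) → W = 0

The maximum is at (17/5, 0). Substituting into each constraint, equality holds for C3 and C5; the remaining constraints have slack.

C3 and C5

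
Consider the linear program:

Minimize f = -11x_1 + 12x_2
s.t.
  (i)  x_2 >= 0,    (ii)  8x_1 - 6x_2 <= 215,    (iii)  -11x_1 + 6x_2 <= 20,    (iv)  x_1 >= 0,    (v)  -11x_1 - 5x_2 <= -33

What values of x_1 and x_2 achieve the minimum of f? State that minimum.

Feasible corners and f = -11x_1 + 12x_2:
  (215/8, 0) → f = -2365/8
  (3, 0) → f = -33
  (98/121, 53/11) → f = 538/11
The feasible region is unbounded (it extends along (6, 11), (3, 4)), but f strictly increases along every unbounded feasible direction, so there is no improving ray and the minimum is attained at a vertex.

x_1 = 215/8, x_2 = 0, minimum f = -2365/8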